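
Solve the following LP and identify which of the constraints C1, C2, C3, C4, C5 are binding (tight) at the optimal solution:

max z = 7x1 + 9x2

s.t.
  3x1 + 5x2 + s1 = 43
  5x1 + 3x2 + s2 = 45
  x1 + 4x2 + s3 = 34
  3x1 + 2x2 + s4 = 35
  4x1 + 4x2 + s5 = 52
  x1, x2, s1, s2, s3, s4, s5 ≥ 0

At x1 = 6, x2 = 5, compute slack b - a·x for each constraint:
  C1: 43 − 43 = 0  (binding)
  C2: 45 − 45 = 0  (binding)
  C3: 34 − 26 = 8  (slack)
  C4: 35 − 28 = 7  (slack)
  C5: 52 − 44 = 8  (slack)

Optimal: x1 = 6, x2 = 5
Binding: C1, C2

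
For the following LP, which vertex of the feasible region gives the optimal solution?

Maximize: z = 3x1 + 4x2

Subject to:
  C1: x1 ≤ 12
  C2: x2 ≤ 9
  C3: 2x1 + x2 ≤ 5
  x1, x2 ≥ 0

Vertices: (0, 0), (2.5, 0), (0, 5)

Evaluate the objective at each vertex of the feasible region:
  z(0, 0) = 0
  z(2.5, 0) = 7.5
  z(0, 5) = 20  ←
The maximum is at x1 = 0, x2 = 5.

(0, 5)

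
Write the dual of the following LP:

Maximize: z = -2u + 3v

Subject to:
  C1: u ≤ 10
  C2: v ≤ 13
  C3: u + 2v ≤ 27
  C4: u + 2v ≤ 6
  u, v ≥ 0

Primal max cᵀx s.t. Ax ≤ b, x ≥ 0  →  Dual min bᵀy s.t. Aᵀy ≥ c, y ≥ 0.

Minimize: z = 10y1 + 13y2 + 27y3 + 6y4

Subject to:
  y1 + y3 + y4 ≥ -2
  y2 + 2y3 + 2y4 ≥ 3
  y1, y2, y3, y4 ≥ 0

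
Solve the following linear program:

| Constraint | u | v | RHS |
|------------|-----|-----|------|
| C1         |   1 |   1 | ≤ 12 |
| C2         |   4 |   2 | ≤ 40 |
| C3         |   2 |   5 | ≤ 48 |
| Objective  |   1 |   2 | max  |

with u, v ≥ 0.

Evaluate the objective at each vertex of the feasible region:
  z(0, 0) = 0
  z(10, 0) = 10
  z(8, 4) = 16
  z(4, 8) = 20  ←
  z(0, 9.6) = 19.2
The maximum is at u = 4, v = 8.

u = 4, v = 8, z = 20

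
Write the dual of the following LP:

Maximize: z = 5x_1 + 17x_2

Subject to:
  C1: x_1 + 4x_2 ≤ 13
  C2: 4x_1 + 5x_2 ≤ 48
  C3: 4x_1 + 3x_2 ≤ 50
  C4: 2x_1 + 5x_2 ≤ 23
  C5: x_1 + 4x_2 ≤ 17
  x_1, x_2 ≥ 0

Primal max cᵀx s.t. Ax ≤ b, x ≥ 0  →  Dual min bᵀy s.t. Aᵀy ≥ c, y ≥ 0.

Minimize: z = 13y1 + 48y2 + 50y3 + 23y4 + 17y5

Subject to:
  y1 + 4y2 + 4y3 + 2y4 + y5 ≥ 5
  4y1 + 5y2 + 3y3 + 5y4 + 4y5 ≥ 17
  y1, y2, y3, y4, y5 ≥ 0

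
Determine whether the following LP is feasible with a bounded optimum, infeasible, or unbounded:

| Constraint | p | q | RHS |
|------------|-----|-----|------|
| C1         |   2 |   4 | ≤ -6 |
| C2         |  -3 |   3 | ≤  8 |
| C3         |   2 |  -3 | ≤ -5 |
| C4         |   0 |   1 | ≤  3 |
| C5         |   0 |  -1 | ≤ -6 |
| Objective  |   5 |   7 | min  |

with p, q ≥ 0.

Infeasible (no feasible solution exists)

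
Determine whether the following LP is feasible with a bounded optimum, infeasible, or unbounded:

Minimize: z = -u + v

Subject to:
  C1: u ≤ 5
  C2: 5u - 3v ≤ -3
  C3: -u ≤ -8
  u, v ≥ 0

Infeasible (no feasible solution exists)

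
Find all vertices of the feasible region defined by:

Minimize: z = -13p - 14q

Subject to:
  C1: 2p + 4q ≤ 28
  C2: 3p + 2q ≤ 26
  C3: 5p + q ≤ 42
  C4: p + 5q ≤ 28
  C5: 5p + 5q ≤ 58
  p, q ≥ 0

(0, 0), (8.4, 0), (8.286, 0.5714), (6, 4), (4.667, 4.667), (0, 5.6)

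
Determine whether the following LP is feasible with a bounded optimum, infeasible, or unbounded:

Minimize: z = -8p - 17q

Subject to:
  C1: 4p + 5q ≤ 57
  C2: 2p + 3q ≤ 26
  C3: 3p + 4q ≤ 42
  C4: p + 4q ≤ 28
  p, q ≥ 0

Feasible with a bounded optimal solution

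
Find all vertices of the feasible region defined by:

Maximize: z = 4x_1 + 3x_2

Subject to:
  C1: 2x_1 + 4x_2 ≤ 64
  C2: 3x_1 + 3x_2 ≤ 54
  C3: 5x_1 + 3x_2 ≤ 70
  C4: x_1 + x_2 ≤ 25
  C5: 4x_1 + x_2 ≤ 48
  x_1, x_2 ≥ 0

(0, 0), (12, 0), (10.57, 5.714), (8, 10), (4, 14), (0, 16)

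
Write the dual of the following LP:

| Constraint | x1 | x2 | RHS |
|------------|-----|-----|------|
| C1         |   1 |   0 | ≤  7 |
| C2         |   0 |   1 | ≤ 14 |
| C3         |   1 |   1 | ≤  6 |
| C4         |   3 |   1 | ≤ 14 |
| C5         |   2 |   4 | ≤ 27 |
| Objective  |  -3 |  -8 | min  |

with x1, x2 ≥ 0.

Primal min cᵀx s.t. Ax ≤ b, x ≥ 0  →  Dual max −bᵀy s.t. Aᵀy ≥ −c, y ≥ 0.

Maximize: z = -7y1 - 14y2 - 6y3 - 14y4 - 27y5

Subject to:
  y1 + y3 + 3y4 + 2y5 ≥ 3
  y2 + y3 + y4 + 4y5 ≥ 8
  y1, y2, y3, y4, y5 ≥ 0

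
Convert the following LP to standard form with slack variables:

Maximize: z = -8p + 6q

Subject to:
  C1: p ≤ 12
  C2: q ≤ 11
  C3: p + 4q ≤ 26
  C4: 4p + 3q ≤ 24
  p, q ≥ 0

max z = -8p + 6q

s.t.
  p + s1 = 12
  q + s2 = 11
  p + 4q + s3 = 26
  4p + 3q + s4 = 24
  p, q, s1, s2, s3, s4 ≥ 0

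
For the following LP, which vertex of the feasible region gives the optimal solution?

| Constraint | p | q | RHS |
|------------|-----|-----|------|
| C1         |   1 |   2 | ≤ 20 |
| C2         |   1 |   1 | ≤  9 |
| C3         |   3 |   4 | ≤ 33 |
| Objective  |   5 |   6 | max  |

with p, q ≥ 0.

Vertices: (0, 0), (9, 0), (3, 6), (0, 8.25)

Evaluate the objective at each vertex of the feasible region:
  z(0, 0) = 0
  z(9, 0) = 45
  z(3, 6) = 51  ←
  z(0, 8.25) = 49.5
The maximum is at p = 3, q = 6.

(3, 6)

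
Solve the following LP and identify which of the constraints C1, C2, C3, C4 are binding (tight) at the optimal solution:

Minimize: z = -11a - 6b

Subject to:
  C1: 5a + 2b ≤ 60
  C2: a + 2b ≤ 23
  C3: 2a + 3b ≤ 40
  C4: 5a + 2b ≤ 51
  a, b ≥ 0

At a = 7, b = 8, compute slack b - a·x for each constraint:
  C1: 60 − 51 = 9  (slack)
  C2: 23 − 23 = 0  (binding)
  C3: 40 − 38 = 2  (slack)
  C4: 51 − 51 = 0  (binding)

Optimal: a = 7, b = 8
Binding: C2, C4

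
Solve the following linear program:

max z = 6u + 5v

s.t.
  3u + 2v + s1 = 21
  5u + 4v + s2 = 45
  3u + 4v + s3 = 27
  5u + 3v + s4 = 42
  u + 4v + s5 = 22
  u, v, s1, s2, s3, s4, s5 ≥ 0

Evaluate the objective at each vertex of the feasible region:
  z(0, 0) = 0
  z(7, 0) = 42
  z(5, 3) = 45  ←
  z(2.5, 4.875) = 39.38
  z(0, 5.5) = 27.5
The maximum is at u = 5, v = 3.

u = 5, v = 3, z = 45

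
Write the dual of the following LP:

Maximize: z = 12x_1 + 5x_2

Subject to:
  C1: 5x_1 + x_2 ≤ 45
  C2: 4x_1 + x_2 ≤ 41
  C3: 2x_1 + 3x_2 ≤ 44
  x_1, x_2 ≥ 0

Primal max cᵀx s.t. Ax ≤ b, x ≥ 0  →  Dual min bᵀy s.t. Aᵀy ≥ c, y ≥ 0.

Minimize: z = 45y1 + 41y2 + 44y3

Subject to:
  5y1 + 4y2 + 2y3 ≥ 12
  y1 + y2 + 3y3 ≥ 5
  y1, y2, y3 ≥ 0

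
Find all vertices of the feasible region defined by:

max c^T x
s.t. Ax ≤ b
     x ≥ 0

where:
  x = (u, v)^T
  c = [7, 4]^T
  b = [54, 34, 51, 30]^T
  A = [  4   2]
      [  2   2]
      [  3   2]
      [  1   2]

(0, 0), (13.5, 0), (10, 7), (4, 13), (0, 15)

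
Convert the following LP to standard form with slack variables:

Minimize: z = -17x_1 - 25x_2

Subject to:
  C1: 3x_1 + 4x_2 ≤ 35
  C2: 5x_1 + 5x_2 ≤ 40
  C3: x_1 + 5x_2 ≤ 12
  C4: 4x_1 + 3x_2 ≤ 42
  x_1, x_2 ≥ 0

min z = -17x_1 - 25x_2

s.t.
  3x_1 + 4x_2 + s1 = 35
  5x_1 + 5x_2 + s2 = 40
  x_1 + 5x_2 + s3 = 12
  4x_1 + 3x_2 + s4 = 42
  x_1, x_2, s1, s2, s3, s4 ≥ 0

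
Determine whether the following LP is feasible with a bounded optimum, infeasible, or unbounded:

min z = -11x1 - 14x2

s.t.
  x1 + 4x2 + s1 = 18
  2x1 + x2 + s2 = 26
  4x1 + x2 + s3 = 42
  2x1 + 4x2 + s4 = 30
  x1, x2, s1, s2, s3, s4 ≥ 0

Feasible with a bounded optimal solution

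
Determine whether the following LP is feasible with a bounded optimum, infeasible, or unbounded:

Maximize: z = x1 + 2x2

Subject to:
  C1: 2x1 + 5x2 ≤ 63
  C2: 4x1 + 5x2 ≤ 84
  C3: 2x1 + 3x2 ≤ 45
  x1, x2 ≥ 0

Feasible with a bounded optimal solution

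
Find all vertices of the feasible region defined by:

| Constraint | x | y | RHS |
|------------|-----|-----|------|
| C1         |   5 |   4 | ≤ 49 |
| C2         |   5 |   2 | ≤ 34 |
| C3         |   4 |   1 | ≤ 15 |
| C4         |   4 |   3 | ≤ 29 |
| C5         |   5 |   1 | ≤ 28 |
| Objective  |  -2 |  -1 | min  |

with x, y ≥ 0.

(0, 0), (3.75, 0), (2, 7), (0, 9.667)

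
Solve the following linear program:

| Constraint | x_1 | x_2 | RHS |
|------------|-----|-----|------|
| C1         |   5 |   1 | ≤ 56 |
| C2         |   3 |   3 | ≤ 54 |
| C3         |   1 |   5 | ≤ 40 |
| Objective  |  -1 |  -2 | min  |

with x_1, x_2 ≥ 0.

Evaluate the objective at each vertex of the feasible region:
  z(0, 0) = 0
  z(11.2, 0) = -11.2
  z(10, 6) = -22  ←
  z(0, 8) = -16
The minimum is at x_1 = 10, x_2 = 6.

x_1 = 10, x_2 = 6, z = -22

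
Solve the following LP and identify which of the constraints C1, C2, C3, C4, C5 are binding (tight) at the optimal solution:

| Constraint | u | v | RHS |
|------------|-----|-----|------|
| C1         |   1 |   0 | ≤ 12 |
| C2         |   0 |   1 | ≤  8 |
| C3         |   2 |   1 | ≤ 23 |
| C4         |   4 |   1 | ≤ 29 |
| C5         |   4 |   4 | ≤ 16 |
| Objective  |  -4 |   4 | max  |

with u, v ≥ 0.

At u = 0, v = 4, compute slack b - a·x for each constraint:
  C1: 12 − 0 = 12  (slack)
  C2: 8 − 4 = 4  (slack)
  C3: 23 − 4 = 19  (slack)
  C4: 29 − 4 = 25  (slack)
  C5: 16 − 16 = 0  (binding)

Optimal: u = 0, v = 4
Binding: C5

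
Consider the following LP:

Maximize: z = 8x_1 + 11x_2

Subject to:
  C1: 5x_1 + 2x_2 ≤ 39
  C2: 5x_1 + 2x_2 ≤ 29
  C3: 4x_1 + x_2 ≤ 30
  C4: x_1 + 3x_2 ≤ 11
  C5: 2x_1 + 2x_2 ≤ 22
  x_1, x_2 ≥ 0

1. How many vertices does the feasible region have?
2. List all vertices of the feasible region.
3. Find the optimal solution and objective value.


1. 4
2. (0, 0), (5.8, 0), (5, 2), (0, 3.667)
3. x_1 = 5, x_2 = 2, z = 62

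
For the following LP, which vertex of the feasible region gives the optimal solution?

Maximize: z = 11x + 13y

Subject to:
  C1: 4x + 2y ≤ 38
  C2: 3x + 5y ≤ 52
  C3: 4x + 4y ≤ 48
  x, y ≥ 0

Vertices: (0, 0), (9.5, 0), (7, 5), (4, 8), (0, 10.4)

Evaluate the objective at each vertex of the feasible region:
  z(0, 0) = 0
  z(9.5, 0) = 104.5
  z(7, 5) = 142
  z(4, 8) = 148  ←
  z(0, 10.4) = 135.2
The maximum is at x = 4, y = 8.

(4, 8)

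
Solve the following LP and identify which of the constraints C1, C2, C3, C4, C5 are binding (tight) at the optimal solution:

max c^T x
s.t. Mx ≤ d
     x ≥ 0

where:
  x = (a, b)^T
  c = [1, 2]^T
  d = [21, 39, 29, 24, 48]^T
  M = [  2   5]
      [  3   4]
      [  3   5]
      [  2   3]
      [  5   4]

At a = 8, b = 1, compute slack b - a·x for each constraint:
  C1: 21 − 21 = 0  (binding)
  C2: 39 − 28 = 11  (slack)
  C3: 29 − 29 = 0  (binding)
  C4: 24 − 19 = 5  (slack)
  C5: 48 − 44 = 4  (slack)

Optimal: a = 8, b = 1
Binding: C1, C3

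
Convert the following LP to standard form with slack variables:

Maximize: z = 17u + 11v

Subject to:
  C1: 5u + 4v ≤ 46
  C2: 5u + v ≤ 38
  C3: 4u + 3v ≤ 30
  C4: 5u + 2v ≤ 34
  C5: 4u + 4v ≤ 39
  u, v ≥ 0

max z = 17u + 11v

s.t.
  5u + 4v + s1 = 46
  5u + v + s2 = 38
  4u + 3v + s3 = 30
  5u + 2v + s4 = 34
  4u + 4v + s5 = 39
  u, v, s1, s2, s3, s4, s5 ≥ 0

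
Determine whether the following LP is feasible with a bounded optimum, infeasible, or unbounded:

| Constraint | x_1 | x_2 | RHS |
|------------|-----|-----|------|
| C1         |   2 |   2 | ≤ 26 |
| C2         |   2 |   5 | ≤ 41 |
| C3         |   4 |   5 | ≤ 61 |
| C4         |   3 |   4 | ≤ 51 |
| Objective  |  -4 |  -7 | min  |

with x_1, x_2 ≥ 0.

Feasible with a bounded optimal solution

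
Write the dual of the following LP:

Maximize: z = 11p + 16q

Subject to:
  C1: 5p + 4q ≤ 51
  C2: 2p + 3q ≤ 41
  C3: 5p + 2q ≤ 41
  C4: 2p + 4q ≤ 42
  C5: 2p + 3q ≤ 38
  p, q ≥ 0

Primal max cᵀx s.t. Ax ≤ b, x ≥ 0  →  Dual min bᵀy s.t. Aᵀy ≥ c, y ≥ 0.

Minimize: z = 51y1 + 41y2 + 41y3 + 42y4 + 38y5

Subject to:
  5y1 + 2y2 + 5y3 + 2y4 + 2y5 ≥ 11
  4y1 + 3y2 + 2y3 + 4y4 + 3y5 ≥ 16
  y1, y2, y3, y4, y5 ≥ 0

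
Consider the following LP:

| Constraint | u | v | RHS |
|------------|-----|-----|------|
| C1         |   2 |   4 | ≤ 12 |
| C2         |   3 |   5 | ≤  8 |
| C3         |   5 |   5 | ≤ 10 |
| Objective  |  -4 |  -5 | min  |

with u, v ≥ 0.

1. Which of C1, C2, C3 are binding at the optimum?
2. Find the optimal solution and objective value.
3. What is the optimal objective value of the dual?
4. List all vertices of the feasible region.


1. C2, C3
2. u = 1, v = 1, z = -9
3. -9
4. (0, 0), (2, 0), (1, 1), (0, 1.6)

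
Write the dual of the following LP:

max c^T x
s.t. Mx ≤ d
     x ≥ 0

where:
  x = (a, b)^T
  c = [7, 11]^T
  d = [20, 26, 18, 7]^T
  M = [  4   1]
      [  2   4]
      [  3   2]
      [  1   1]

Primal max cᵀx s.t. Ax ≤ b, x ≥ 0  →  Dual min bᵀy s.t. Aᵀy ≥ c, y ≥ 0.

Minimize: z = 20y1 + 26y2 + 18y3 + 7y4

Subject to:
  4y1 + 2y2 + 3y3 + y4 ≥ 7
  y1 + 4y2 + 2y3 + y4 ≥ 11
  y1, y2, y3, y4 ≥ 0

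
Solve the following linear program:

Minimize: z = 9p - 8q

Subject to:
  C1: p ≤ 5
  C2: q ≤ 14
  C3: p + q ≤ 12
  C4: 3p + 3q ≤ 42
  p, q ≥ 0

Evaluate the objective at each vertex of the feasible region:
  z(0, 0) = 0
  z(5, 0) = 45
  z(5, 7) = -11
  z(0, 12) = -96  ←
The minimum is at p = 0, q = 12.

p = 0, q = 12, z = -96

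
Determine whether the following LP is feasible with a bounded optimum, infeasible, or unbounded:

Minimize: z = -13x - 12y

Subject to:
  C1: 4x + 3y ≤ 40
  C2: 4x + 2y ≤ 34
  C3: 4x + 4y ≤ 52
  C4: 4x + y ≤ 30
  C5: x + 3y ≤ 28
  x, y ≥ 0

Feasible with a bounded optimal solution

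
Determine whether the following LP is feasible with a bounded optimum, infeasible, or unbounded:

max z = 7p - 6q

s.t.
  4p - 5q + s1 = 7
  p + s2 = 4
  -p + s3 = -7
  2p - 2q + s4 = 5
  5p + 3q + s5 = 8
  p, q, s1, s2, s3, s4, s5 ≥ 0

Infeasible (no feasible solution exists)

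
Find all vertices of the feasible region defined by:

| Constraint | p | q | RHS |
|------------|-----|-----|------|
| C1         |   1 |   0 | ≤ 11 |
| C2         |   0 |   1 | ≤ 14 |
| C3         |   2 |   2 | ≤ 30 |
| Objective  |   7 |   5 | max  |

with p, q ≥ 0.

(0, 0), (11, 0), (11, 4), (1, 14), (0, 14)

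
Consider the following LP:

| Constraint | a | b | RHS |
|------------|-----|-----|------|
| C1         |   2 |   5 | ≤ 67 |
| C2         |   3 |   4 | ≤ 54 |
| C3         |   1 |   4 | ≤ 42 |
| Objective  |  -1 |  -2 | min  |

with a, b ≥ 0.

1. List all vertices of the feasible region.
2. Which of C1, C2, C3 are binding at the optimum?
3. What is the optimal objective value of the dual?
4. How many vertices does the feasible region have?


1. (0, 0), (18, 0), (6, 9), (0, 10.5)
2. C2, C3
3. -24
4. 4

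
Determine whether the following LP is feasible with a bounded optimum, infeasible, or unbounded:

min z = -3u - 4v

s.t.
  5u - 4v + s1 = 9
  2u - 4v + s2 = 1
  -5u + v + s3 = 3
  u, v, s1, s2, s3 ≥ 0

Unbounded (objective can decrease without bound)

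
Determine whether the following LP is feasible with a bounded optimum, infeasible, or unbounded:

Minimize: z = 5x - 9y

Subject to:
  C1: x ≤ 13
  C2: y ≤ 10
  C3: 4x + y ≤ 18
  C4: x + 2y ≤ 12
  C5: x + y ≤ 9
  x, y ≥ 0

Feasible with a bounded optimal solution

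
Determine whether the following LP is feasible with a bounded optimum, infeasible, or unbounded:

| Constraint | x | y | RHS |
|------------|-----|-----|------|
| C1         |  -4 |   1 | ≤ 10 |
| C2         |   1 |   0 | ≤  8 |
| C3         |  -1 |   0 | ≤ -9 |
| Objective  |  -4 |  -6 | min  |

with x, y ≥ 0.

Infeasible (no feasible solution exists)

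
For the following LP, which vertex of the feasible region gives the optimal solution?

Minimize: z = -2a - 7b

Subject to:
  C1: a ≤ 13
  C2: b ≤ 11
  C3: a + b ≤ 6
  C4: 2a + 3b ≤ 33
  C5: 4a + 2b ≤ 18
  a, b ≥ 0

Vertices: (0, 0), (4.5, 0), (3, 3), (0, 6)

Evaluate the objective at each vertex of the feasible region:
  z(0, 0) = 0
  z(4.5, 0) = -9
  z(3, 3) = -27
  z(0, 6) = -42  ←
The minimum is at a = 0, b = 6.

(0, 6)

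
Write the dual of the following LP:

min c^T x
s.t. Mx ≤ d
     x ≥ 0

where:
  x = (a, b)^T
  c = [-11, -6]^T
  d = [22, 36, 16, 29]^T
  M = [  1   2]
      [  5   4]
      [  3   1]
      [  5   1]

Primal min cᵀx s.t. Ax ≤ b, x ≥ 0  →  Dual max −bᵀy s.t. Aᵀy ≥ −c, y ≥ 0.

Maximize: z = -22y1 - 36y2 - 16y3 - 29y4

Subject to:
  y1 + 5y2 + 3y3 + 5y4 ≥ 11
  2y1 + 4y2 + y3 + y4 ≥ 6
  y1, y2, y3, y4 ≥ 0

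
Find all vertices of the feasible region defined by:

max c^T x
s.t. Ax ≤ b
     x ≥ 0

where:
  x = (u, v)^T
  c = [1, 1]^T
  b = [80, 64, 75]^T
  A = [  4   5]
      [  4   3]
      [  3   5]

(0, 0), (16, 0), (10, 8), (5, 12), (0, 15)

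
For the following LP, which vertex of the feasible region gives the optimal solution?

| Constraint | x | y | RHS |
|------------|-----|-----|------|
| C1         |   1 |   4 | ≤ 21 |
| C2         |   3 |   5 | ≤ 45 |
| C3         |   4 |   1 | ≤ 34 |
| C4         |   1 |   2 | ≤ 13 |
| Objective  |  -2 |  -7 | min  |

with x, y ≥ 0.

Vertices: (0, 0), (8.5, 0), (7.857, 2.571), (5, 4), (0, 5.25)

Evaluate the objective at each vertex of the feasible region:
  z(0, 0) = 0
  z(8.5, 0) = -17
  z(7.857, 2.571) = -33.71
  z(5, 4) = -38  ←
  z(0, 5.25) = -36.75
The minimum is at x = 5, y = 4.

(5, 4)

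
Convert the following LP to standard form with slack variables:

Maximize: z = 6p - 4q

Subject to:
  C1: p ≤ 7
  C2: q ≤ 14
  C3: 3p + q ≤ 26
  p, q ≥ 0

max z = 6p - 4q

s.t.
  p + s1 = 7
  q + s2 = 14
  3p + q + s3 = 26
  p, q, s1, s2, s3 ≥ 0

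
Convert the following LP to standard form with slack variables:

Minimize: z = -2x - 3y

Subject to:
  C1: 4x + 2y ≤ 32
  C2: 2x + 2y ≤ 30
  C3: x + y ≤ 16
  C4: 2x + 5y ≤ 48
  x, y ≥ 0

min z = -2x - 3y

s.t.
  4x + 2y + s1 = 32
  2x + 2y + s2 = 30
  x + y + s3 = 16
  2x + 5y + s4 = 48
  x, y, s1, s2, s3, s4 ≥ 0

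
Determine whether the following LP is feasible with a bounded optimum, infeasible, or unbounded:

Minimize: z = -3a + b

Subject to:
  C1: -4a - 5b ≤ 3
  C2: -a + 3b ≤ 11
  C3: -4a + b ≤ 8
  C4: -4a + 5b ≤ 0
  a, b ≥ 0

Unbounded (objective can decrease without bound)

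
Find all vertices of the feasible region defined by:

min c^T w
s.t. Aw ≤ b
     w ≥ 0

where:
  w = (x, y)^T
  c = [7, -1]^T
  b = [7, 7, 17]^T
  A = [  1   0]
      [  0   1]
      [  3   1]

(0, 0), (5.667, 0), (3.333, 7), (0, 7)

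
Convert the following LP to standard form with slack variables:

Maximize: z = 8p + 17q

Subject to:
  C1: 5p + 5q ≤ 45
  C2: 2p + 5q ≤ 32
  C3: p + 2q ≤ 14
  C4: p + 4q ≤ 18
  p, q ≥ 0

max z = 8p + 17q

s.t.
  5p + 5q + s1 = 45
  2p + 5q + s2 = 32
  p + 2q + s3 = 14
  p + 4q + s4 = 18
  p, q, s1, s2, s3, s4 ≥ 0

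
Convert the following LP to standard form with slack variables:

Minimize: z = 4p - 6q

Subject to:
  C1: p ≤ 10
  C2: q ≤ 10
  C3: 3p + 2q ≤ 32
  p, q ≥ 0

min z = 4p - 6q

s.t.
  p + s1 = 10
  q + s2 = 10
  3p + 2q + s3 = 32
  p, q, s1, s2, s3 ≥ 0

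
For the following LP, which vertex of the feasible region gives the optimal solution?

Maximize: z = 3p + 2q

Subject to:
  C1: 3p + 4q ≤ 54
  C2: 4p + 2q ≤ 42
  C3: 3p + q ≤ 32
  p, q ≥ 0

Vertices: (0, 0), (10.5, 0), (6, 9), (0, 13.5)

Evaluate the objective at each vertex of the feasible region:
  z(0, 0) = 0
  z(10.5, 0) = 31.5
  z(6, 9) = 36  ←
  z(0, 13.5) = 27
The maximum is at p = 6, q = 9.

(6, 9)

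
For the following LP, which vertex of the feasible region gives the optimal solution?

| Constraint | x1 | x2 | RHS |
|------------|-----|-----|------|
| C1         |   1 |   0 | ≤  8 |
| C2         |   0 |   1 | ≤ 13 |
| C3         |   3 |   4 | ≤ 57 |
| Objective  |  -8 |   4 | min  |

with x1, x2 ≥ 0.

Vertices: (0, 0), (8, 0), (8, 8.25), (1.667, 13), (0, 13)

Evaluate the objective at each vertex of the feasible region:
  z(0, 0) = 0
  z(8, 0) = -64  ←
  z(8, 8.25) = -31
  z(1.667, 13) = 38.67
  z(0, 13) = 52
The minimum is at x1 = 8, x2 = 0.

(8, 0)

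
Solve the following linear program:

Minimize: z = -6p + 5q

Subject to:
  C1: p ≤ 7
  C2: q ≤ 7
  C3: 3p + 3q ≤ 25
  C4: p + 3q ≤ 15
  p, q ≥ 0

Evaluate the objective at each vertex of the feasible region:
  z(0, 0) = 0
  z(7, 0) = -42  ←
  z(7, 1.333) = -35.33
  z(5, 3.333) = -13.33
  z(0, 5) = 25
The minimum is at p = 7, q = 0.

p = 7, q = 0, z = -42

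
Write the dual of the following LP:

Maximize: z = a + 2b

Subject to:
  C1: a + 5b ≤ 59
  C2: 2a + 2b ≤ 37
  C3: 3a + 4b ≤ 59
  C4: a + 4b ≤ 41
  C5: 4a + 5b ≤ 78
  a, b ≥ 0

Primal max cᵀx s.t. Ax ≤ b, x ≥ 0  →  Dual min bᵀy s.t. Aᵀy ≥ c, y ≥ 0.

Minimize: z = 59y1 + 37y2 + 59y3 + 41y4 + 78y5

Subject to:
  y1 + 2y2 + 3y3 + y4 + 4y5 ≥ 1
  5y1 + 2y2 + 4y3 + 4y4 + 5y5 ≥ 2
  y1, y2, y3, y4, y5 ≥ 0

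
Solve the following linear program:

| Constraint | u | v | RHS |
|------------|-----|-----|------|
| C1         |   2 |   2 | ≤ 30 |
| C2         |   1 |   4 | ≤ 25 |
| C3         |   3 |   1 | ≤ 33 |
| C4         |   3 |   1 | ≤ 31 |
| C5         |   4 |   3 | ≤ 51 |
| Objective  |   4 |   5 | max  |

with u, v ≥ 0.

Evaluate the objective at each vertex of the feasible region:
  z(0, 0) = 0
  z(10.33, 0) = 41.33
  z(9, 4) = 56  ←
  z(0, 6.25) = 31.25
The maximum is at u = 9, v = 4.

u = 9, v = 4, z = 56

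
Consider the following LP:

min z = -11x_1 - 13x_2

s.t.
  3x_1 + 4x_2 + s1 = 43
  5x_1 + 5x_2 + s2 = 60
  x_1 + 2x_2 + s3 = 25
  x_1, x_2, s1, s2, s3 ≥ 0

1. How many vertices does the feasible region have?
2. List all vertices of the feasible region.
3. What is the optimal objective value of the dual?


1. 4
2. (0, 0), (12, 0), (5, 7), (0, 10.75)
3. -146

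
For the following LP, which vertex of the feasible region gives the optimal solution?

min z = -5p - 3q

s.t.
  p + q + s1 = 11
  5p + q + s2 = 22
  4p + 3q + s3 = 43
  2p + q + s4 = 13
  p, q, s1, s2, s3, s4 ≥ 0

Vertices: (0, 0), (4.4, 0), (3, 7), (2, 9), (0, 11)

Evaluate the objective at each vertex of the feasible region:
  z(0, 0) = 0
  z(4.4, 0) = -22
  z(3, 7) = -36
  z(2, 9) = -37  ←
  z(0, 11) = -33
The minimum is at p = 2, q = 9.

(2, 9)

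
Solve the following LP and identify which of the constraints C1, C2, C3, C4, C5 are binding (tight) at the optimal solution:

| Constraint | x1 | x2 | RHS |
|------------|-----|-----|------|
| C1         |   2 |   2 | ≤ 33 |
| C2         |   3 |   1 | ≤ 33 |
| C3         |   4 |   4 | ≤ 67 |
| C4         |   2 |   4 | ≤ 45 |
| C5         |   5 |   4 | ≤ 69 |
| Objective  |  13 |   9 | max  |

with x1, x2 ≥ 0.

At x1 = 9, x2 = 6, compute slack b - a·x for each constraint:
  C1: 33 − 30 = 3  (slack)
  C2: 33 − 33 = 0  (binding)
  C3: 67 − 60 = 7  (slack)
  C4: 45 − 42 = 3  (slack)
  C5: 69 − 69 = 0  (binding)

Optimal: x1 = 9, x2 = 6
Binding: C2, C5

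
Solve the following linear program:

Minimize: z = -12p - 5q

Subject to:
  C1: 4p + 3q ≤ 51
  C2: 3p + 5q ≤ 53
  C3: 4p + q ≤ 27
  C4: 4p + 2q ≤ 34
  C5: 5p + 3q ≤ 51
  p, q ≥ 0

Evaluate the objective at each vertex of the feasible region:
  z(0, 0) = 0
  z(6.75, 0) = -81
  z(5, 7) = -95  ←
  z(4.571, 7.857) = -94.14
  z(0, 10.6) = -53
The minimum is at p = 5, q = 7.

p = 5, q = 7, z = -95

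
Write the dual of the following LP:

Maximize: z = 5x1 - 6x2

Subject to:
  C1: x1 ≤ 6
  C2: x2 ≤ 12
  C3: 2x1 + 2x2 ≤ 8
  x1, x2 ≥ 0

Primal max cᵀx s.t. Ax ≤ b, x ≥ 0  →  Dual min bᵀy s.t. Aᵀy ≥ c, y ≥ 0.

Minimize: z = 6y1 + 12y2 + 8y3

Subject to:
  y1 + 2y3 ≥ 5
  y2 + 2y3 ≥ -6
  y1, y2, y3 ≥ 0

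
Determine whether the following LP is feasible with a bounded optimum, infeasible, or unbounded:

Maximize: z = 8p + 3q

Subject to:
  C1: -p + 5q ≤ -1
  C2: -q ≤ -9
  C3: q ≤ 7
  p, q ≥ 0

Infeasible (no feasible solution exists)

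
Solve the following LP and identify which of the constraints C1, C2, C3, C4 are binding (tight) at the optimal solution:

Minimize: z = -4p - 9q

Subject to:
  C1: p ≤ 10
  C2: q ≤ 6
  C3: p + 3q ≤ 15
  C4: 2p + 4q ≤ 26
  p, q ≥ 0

At p = 9, q = 2, compute slack b - a·x for each constraint:
  C1: 10 − 9 = 1  (slack)
  C2: 6 − 2 = 4  (slack)
  C3: 15 − 15 = 0  (binding)
  C4: 26 − 26 = 0  (binding)

Optimal: p = 9, q = 2
Binding: C3, C4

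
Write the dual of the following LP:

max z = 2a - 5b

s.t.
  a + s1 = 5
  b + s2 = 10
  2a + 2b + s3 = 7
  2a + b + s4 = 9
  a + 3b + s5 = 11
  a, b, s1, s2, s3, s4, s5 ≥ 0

Primal max cᵀx s.t. Ax ≤ b, x ≥ 0  →  Dual min bᵀy s.t. Aᵀy ≥ c, y ≥ 0.

Minimize: z = 5y1 + 10y2 + 7y3 + 9y4 + 11y5

Subject to:
  y1 + 2y3 + 2y4 + y5 ≥ 2
  y2 + 2y3 + y4 + 3y5 ≥ -5
  y1, y2, y3, y4, y5 ≥ 0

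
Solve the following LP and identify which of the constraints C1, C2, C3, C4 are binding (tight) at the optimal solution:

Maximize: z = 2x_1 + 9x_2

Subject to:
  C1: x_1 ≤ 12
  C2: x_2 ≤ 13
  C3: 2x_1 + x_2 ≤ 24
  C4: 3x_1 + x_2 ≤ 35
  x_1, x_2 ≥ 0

At x_1 = 5.5, x_2 = 13, compute slack b - a·x for each constraint:
  C1: 12 − 5.5 = 6.5  (slack)
  C2: 13 − 13 = 0  (binding)
  C3: 24 − 24 = 0  (binding)
  C4: 35 − 29.5 = 5.5  (slack)

Optimal: x_1 = 5.5, x_2 = 13
Binding: C2, C3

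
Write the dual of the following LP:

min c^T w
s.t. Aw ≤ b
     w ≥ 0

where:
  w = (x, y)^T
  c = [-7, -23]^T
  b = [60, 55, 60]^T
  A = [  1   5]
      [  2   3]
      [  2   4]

Primal min cᵀx s.t. Ax ≤ b, x ≥ 0  →  Dual max −bᵀy s.t. Aᵀy ≥ −c, y ≥ 0.

Maximize: z = -60y1 - 55y2 - 60y3

Subject to:
  y1 + 2y2 + 2y3 ≥ 7
  5y1 + 3y2 + 4y3 ≥ 23
  y1, y2, y3 ≥ 0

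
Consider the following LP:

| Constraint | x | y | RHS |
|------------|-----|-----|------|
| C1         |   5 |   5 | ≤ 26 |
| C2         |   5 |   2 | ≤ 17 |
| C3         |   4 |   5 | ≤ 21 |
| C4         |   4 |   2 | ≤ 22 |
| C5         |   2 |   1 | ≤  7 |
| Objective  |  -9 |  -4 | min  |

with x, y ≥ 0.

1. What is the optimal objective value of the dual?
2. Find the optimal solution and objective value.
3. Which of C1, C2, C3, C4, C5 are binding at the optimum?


1. -31
2. x = 3, y = 1, z = -31
3. C2, C5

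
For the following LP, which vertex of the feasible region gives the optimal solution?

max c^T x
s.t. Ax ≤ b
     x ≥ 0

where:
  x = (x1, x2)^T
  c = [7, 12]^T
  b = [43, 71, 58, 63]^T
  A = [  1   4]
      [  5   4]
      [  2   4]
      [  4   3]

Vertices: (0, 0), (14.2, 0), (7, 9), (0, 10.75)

Evaluate the objective at each vertex of the feasible region:
  z(0, 0) = 0
  z(14.2, 0) = 99.4
  z(7, 9) = 157  ←
  z(0, 10.75) = 129
The maximum is at x1 = 7, x2 = 9.

(7, 9)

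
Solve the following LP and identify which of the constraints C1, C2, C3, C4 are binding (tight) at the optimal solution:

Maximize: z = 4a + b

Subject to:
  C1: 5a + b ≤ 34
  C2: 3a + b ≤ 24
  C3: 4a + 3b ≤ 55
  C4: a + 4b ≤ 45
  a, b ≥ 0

At a = 5, b = 9, compute slack b - a·x for each constraint:
  C1: 34 − 34 = 0  (binding)
  C2: 24 − 24 = 0  (binding)
  C3: 55 − 47 = 8  (slack)
  C4: 45 − 41 = 4  (slack)

Optimal: a = 5, b = 9
Binding: C1, C2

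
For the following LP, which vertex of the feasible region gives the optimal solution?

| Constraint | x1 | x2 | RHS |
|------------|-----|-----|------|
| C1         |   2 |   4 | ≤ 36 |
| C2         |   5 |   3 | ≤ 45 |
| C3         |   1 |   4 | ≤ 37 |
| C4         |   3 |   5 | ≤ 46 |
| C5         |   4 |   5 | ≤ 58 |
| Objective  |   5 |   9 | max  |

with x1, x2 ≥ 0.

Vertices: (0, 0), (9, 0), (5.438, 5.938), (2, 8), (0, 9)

Evaluate the objective at each vertex of the feasible region:
  z(0, 0) = 0
  z(9, 0) = 45
  z(5.438, 5.938) = 80.62
  z(2, 8) = 82  ←
  z(0, 9) = 81
The maximum is at x1 = 2, x2 = 8.

(2, 8)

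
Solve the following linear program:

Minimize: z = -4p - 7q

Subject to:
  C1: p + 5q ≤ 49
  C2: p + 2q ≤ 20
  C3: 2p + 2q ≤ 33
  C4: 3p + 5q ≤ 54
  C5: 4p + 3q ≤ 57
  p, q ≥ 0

Evaluate the objective at each vertex of the feasible region:
  z(0, 0) = 0
  z(14.25, 0) = -57
  z(11.18, 4.091) = -73.36
  z(8, 6) = -74  ←
  z(0.6667, 9.667) = -70.33
  z(0, 9.8) = -68.6
The minimum is at p = 8, q = 6.

p = 8, q = 6, z = -74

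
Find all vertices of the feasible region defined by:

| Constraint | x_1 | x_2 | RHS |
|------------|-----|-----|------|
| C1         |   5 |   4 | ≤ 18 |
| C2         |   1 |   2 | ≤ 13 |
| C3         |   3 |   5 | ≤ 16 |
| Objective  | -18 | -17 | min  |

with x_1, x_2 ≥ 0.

(0, 0), (3.6, 0), (2, 2), (0, 3.2)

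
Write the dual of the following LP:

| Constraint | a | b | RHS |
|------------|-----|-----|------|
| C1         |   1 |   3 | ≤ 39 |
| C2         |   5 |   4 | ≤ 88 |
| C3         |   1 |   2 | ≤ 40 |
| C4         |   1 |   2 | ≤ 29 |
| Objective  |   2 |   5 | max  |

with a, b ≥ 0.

Primal max cᵀx s.t. Ax ≤ b, x ≥ 0  →  Dual min bᵀy s.t. Aᵀy ≥ c, y ≥ 0.

Minimize: z = 39y1 + 88y2 + 40y3 + 29y4

Subject to:
  y1 + 5y2 + y3 + y4 ≥ 2
  3y1 + 4y2 + 2y3 + 2y4 ≥ 5
  y1, y2, y3, y4 ≥ 0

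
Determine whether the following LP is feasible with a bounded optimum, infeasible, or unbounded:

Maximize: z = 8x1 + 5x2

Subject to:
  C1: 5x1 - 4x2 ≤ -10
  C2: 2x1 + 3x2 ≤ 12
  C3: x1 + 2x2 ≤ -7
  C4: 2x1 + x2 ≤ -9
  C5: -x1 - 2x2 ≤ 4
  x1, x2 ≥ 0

Infeasible (no feasible solution exists)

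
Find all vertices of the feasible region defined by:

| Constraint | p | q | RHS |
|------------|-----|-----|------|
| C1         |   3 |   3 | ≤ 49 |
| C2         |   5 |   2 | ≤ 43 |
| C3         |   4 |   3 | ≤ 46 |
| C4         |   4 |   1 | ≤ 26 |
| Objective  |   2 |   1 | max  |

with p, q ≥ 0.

(0, 0), (6.5, 0), (4, 10), (0, 15.33)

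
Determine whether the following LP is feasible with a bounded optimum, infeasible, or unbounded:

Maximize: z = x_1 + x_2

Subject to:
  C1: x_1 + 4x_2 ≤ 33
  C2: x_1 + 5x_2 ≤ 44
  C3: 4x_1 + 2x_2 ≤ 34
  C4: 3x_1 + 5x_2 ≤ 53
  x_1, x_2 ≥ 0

Feasible with a bounded optimal solution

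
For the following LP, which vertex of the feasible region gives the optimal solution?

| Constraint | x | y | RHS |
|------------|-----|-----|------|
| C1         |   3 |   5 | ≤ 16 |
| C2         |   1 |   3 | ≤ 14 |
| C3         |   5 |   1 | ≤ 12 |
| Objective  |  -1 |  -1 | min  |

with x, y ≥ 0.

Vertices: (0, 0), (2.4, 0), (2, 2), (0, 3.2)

Evaluate the objective at each vertex of the feasible region:
  z(0, 0) = 0
  z(2.4, 0) = -2.4
  z(2, 2) = -4  ←
  z(0, 3.2) = -3.2
The minimum is at x = 2, y = 2.

(2, 2)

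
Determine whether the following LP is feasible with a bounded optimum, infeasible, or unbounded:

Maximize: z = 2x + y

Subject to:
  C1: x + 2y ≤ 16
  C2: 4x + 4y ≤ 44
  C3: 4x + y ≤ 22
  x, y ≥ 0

Feasible with a bounded optimal solution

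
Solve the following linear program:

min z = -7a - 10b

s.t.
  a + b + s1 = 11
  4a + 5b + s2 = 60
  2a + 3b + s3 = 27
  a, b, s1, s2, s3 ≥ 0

Evaluate the objective at each vertex of the feasible region:
  z(0, 0) = 0
  z(11, 0) = -77
  z(6, 5) = -92  ←
  z(0, 9) = -90
The minimum is at a = 6, b = 5.

a = 6, b = 5, z = -92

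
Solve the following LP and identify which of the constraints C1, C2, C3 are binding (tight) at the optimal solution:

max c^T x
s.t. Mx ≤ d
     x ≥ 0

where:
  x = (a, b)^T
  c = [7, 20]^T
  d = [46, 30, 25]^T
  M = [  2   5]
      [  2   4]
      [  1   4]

At a = 5, b = 5, compute slack b - a·x for each constraint:
  C1: 46 − 35 = 11  (slack)
  C2: 30 − 30 = 0  (binding)
  C3: 25 − 25 = 0  (binding)

Optimal: a = 5, b = 5
Binding: C2, C3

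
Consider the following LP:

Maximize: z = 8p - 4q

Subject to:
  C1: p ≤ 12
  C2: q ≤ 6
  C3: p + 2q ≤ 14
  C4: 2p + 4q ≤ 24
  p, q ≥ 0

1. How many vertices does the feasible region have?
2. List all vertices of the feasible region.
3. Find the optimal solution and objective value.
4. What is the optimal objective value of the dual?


1. 3
2. (0, 0), (12, 0), (0, 6)
3. p = 12, q = 0, z = 96
4. 96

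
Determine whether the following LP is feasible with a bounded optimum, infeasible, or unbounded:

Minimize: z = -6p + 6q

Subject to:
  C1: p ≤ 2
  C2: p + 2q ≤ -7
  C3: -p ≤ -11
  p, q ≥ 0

Infeasible (no feasible solution exists)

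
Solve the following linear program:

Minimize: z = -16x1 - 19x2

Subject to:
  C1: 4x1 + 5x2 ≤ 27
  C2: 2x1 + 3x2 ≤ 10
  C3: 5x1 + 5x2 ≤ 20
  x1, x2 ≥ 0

Evaluate the objective at each vertex of the feasible region:
  z(0, 0) = 0
  z(4, 0) = -64
  z(2, 2) = -70  ←
  z(0, 3.333) = -63.33
The minimum is at x1 = 2, x2 = 2.

x1 = 2, x2 = 2, z = -70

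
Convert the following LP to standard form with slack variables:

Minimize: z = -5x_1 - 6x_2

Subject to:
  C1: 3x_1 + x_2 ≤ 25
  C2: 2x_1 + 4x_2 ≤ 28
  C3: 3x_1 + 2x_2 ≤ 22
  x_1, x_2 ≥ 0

min z = -5x_1 - 6x_2

s.t.
  3x_1 + x_2 + s1 = 25
  2x_1 + 4x_2 + s2 = 28
  3x_1 + 2x_2 + s3 = 22
  x_1, x_2, s1, s2, s3 ≥ 0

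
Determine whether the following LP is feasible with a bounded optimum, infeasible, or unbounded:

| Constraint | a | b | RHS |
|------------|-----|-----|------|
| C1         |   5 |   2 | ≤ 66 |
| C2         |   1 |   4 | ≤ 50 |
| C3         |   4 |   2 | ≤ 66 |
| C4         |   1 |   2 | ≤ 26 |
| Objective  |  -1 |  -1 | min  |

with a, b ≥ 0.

Feasible with a bounded optimal solution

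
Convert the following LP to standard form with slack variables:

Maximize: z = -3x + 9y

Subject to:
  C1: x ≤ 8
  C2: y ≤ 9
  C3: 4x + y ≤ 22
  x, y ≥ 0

max z = -3x + 9y

s.t.
  x + s1 = 8
  y + s2 = 9
  4x + y + s3 = 22
  x, y, s1, s2, s3 ≥ 0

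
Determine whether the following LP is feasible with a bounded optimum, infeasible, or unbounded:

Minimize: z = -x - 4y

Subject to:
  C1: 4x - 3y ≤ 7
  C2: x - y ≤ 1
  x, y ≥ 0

Unbounded (objective can decrease without bound)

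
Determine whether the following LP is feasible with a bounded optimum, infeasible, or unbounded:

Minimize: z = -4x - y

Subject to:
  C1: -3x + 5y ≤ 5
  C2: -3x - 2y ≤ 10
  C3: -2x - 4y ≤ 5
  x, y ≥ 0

Unbounded (objective can decrease without bound)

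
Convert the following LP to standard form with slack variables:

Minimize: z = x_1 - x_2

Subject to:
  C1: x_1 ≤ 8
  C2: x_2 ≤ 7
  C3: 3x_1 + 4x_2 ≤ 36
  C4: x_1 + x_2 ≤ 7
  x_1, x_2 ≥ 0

min z = x_1 - x_2

s.t.
  x_1 + s1 = 8
  x_2 + s2 = 7
  3x_1 + 4x_2 + s3 = 36
  x_1 + x_2 + s4 = 7
  x_1, x_2, s1, s2, s3, s4 ≥ 0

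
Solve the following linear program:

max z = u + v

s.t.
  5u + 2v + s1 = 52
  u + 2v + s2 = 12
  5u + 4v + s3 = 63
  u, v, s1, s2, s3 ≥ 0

Evaluate the objective at each vertex of the feasible region:
  z(0, 0) = 0
  z(10.4, 0) = 10.4
  z(10, 1) = 11  ←
  z(0, 6) = 6
The maximum is at u = 10, v = 1.

u = 10, v = 1, z = 11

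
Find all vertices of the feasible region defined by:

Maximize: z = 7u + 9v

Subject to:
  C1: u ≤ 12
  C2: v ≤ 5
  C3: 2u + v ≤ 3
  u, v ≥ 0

(0, 0), (1.5, 0), (0, 3)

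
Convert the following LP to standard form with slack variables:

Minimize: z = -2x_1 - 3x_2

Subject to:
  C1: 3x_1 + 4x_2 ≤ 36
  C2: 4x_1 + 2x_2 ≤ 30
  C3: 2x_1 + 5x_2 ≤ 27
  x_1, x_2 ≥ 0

min z = -2x_1 - 3x_2

s.t.
  3x_1 + 4x_2 + s1 = 36
  4x_1 + 2x_2 + s2 = 30
  2x_1 + 5x_2 + s3 = 27
  x_1, x_2, s1, s2, s3 ≥ 0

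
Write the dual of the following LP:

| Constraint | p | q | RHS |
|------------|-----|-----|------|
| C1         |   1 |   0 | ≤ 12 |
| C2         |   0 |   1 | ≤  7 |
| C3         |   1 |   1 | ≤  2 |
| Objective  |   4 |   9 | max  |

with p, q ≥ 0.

Primal max cᵀx s.t. Ax ≤ b, x ≥ 0  →  Dual min bᵀy s.t. Aᵀy ≥ c, y ≥ 0.

Minimize: z = 12y1 + 7y2 + 2y3

Subject to:
  y1 + y3 ≥ 4
  y2 + y3 ≥ 9
  y1, y2, y3 ≥ 0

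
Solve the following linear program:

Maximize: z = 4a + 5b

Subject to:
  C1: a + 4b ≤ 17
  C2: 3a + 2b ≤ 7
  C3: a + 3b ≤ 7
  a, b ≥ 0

Evaluate the objective at each vertex of the feasible region:
  z(0, 0) = 0
  z(2.333, 0) = 9.333
  z(1, 2) = 14  ←
  z(0, 2.333) = 11.67
The maximum is at a = 1, b = 2.

a = 1, b = 2, z = 14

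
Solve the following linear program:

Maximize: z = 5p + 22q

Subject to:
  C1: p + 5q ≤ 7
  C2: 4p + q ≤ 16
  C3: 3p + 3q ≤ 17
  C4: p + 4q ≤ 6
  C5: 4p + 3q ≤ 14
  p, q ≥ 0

Evaluate the objective at each vertex of the feasible region:
  z(0, 0) = 0
  z(3.5, 0) = 17.5
  z(2.923, 0.7692) = 31.54
  z(2, 1) = 32  ←
  z(0, 1.4) = 30.8
The maximum is at p = 2, q = 1.

p = 2, q = 1, z = 32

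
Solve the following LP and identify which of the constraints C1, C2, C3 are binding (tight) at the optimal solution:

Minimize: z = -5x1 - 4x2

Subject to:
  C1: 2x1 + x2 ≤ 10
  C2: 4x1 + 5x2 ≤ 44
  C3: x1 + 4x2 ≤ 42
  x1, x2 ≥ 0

At x1 = 1, x2 = 8, compute slack b - a·x for each constraint:
  C1: 10 − 10 = 0  (binding)
  C2: 44 − 44 = 0  (binding)
  C3: 42 − 33 = 9  (slack)

Optimal: x1 = 1, x2 = 8
Binding: C1, C2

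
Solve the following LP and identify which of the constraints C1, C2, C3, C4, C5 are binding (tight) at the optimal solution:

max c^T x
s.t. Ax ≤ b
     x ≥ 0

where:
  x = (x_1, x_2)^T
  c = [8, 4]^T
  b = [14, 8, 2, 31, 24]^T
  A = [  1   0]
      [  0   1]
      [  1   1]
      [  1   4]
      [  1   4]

At x_1 = 2, x_2 = 0, compute slack b - a·x for each constraint:
  C1: 14 − 2 = 12  (slack)
  C2: 8 − 0 = 8  (slack)
  C3: 2 − 2 = 0  (binding)
  C4: 31 − 2 = 29  (slack)
  C5: 24 − 2 = 22  (slack)

Optimal: x_1 = 2, x_2 = 0
Binding: C3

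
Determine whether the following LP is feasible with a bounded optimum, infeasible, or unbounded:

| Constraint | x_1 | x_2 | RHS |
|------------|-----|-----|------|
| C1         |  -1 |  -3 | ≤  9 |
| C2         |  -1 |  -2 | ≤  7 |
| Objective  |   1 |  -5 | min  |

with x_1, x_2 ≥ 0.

Unbounded (objective can decrease without bound)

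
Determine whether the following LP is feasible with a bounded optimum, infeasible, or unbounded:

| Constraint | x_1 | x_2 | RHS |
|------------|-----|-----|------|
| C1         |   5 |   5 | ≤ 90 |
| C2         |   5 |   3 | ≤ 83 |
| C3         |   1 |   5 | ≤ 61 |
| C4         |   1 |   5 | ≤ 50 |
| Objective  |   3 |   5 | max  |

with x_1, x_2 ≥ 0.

Feasible with a bounded optimal solution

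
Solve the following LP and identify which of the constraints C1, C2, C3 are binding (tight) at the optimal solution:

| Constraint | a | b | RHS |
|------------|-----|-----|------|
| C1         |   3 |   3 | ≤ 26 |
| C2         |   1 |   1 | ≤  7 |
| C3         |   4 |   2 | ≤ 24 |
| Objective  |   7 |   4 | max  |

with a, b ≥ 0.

At a = 5, b = 2, compute slack b - a·x for each constraint:
  C1: 26 − 21 = 5  (slack)
  C2: 7 − 7 = 0  (binding)
  C3: 24 − 24 = 0  (binding)

Optimal: a = 5, b = 2
Binding: C2, C3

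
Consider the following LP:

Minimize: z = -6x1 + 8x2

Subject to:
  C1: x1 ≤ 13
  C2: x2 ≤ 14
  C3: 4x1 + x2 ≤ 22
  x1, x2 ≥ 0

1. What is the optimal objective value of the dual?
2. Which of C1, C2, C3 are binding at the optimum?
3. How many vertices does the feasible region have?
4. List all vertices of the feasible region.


1. -33
2. C3
3. 4
4. (0, 0), (5.5, 0), (2, 14), (0, 14)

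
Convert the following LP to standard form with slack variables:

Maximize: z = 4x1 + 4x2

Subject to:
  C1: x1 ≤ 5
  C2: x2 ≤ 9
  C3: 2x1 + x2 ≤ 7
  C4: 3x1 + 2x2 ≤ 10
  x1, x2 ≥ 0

max z = 4x1 + 4x2

s.t.
  x1 + s1 = 5
  x2 + s2 = 9
  2x1 + x2 + s3 = 7
  3x1 + 2x2 + s4 = 10
  x1, x2, s1, s2, s3, s4 ≥ 0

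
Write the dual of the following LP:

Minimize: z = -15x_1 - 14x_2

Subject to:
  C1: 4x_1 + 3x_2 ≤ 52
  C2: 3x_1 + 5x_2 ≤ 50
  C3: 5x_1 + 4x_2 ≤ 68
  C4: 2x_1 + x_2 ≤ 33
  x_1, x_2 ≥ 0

Primal min cᵀx s.t. Ax ≤ b, x ≥ 0  →  Dual max −bᵀy s.t. Aᵀy ≥ −c, y ≥ 0.

Maximize: z = -52y1 - 50y2 - 68y3 - 33y4

Subject to:
  4y1 + 3y2 + 5y3 + 2y4 ≥ 15
  3y1 + 5y2 + 4y3 + y4 ≥ 14
  y1, y2, y3, y4 ≥ 0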